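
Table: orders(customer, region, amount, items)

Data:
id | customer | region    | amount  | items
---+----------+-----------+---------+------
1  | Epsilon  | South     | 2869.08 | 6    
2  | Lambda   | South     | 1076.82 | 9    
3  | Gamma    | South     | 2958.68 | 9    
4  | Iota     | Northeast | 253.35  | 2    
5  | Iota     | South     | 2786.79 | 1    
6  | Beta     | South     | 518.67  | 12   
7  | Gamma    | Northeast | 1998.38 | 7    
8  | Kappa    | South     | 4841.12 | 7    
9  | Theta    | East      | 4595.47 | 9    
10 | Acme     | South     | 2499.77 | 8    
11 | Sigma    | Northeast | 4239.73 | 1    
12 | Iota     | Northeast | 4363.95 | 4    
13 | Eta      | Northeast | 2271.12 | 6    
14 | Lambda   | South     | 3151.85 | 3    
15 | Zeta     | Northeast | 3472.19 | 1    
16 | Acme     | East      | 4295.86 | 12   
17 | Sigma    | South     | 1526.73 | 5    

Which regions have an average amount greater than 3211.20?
SELECT region, AVG(amount)
FROM orders
GROUP BY region
HAVING AVG(amount) > 3211.20

Result:
  East: avg=4445.67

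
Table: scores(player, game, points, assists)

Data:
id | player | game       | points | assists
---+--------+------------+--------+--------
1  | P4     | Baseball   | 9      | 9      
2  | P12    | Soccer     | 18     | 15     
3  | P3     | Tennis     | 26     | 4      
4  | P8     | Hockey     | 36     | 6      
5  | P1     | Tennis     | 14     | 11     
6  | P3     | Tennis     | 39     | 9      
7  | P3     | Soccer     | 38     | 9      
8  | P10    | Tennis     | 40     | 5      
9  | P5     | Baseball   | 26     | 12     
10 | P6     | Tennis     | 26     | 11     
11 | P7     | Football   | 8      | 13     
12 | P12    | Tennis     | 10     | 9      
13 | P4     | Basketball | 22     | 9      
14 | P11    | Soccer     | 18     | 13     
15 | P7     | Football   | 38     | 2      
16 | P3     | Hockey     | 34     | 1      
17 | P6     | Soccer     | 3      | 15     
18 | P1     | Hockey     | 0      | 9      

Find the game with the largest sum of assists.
SELECT game, SUM(assists) as val
FROM scores
GROUP BY game
ORDER BY val DESC
LIMIT 1

Result: Soccer with sum(assists) = 52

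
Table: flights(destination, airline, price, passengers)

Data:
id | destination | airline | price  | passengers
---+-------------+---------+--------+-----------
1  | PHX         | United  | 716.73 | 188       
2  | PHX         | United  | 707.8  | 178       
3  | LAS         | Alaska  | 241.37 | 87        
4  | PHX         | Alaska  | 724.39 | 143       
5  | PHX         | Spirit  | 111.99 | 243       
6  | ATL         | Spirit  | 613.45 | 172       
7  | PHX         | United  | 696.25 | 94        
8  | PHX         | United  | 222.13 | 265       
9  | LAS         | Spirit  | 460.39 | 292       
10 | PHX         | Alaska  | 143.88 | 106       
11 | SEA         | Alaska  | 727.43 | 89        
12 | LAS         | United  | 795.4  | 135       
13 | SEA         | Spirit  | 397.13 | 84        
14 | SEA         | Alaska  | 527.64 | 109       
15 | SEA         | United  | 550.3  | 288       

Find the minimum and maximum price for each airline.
SELECT airline, MIN(price), MAX(price)
FROM flights
GROUP BY airline

Result:
  Alaska: min=143.88, max=727.43
  Spirit: min=111.99, max=613.45
  United: min=222.13, max=795.40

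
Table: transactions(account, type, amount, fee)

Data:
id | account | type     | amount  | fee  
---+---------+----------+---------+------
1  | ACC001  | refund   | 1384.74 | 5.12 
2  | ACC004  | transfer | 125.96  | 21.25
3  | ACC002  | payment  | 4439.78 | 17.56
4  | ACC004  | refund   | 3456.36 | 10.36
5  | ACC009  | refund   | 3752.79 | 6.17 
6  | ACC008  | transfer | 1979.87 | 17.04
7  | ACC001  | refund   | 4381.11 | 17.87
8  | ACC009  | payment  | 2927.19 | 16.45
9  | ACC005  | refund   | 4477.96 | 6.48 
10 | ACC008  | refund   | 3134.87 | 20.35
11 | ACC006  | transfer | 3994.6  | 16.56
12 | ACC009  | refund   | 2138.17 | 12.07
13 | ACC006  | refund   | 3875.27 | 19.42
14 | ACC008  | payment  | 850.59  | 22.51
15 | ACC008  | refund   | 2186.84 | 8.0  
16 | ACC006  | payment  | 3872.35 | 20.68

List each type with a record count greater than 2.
SELECT type, COUNT(*) as cnt
FROM transactions
GROUP BY type
HAVING COUNT(*) > 2

Result:
  payment: 4
  refund: 9
  transfer: 3

Note: HAVING filters groups after aggregation, WHERE filters rows before.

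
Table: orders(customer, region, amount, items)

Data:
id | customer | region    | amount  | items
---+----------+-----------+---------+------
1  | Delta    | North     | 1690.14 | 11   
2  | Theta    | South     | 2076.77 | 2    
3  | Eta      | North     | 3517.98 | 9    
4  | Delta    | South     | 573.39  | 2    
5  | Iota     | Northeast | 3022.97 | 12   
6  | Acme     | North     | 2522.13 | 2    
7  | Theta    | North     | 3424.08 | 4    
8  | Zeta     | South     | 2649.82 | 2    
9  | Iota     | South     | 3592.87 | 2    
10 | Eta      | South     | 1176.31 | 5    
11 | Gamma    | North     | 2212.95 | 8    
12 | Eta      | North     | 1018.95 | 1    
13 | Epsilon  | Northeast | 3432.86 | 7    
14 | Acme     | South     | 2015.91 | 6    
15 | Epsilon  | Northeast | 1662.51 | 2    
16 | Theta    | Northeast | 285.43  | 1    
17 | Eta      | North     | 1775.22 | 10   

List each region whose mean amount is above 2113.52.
SELECT region, AVG(amount)
FROM orders
GROUP BY region
HAVING AVG(amount) > 2113.52

Result:
  North: avg=2308.78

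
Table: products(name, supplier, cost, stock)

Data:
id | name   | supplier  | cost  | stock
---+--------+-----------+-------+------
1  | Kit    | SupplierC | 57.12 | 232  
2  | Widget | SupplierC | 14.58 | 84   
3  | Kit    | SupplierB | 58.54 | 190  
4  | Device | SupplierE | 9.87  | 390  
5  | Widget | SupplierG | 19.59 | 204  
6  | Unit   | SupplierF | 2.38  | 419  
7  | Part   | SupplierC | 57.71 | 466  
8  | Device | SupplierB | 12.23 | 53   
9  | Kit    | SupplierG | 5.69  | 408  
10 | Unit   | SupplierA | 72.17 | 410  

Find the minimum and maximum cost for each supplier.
SELECT supplier, MIN(cost), MAX(cost)
FROM products
GROUP BY supplier

Result:
  SupplierA: min=72.17, max=72.17
  SupplierB: min=12.23, max=58.54
  SupplierC: min=14.58, max=57.71
  SupplierE: min=9.87, max=9.87
  SupplierF: min=2.38, max=2.38
  SupplierG: min=5.69, max=19.59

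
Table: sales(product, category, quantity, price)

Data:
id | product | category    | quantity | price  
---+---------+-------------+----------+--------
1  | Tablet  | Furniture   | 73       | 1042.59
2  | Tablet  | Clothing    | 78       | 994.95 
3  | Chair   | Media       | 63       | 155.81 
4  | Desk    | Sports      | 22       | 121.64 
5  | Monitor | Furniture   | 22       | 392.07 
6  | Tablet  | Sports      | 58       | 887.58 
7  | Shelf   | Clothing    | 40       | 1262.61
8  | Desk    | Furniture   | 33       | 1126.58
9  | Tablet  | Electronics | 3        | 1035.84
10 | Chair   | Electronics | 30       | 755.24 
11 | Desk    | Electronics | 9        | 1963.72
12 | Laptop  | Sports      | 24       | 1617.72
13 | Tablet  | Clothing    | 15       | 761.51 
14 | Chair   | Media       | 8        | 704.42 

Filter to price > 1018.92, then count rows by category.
SELECT category, COUNT(*)
FROM sales
WHERE price > 1018.92
GROUP BY category

Note: WHERE filters rows before grouping.

Result:
  Clothing: 1
  Electronics: 2
  Furniture: 2
  Sports: 1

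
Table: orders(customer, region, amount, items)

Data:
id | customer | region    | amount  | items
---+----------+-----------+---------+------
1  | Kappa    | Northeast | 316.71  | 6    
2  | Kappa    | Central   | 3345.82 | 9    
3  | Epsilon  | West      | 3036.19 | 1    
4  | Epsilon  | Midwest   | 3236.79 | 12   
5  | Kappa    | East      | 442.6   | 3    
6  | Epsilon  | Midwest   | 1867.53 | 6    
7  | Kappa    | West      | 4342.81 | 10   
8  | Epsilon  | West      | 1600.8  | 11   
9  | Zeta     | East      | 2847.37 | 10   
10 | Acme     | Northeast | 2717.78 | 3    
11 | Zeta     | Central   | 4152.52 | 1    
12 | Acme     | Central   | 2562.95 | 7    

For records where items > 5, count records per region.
SELECT region, COUNT(*)
FROM orders
WHERE items > 5
GROUP BY region

Note: WHERE filters rows before grouping.

Result:
  Central: 2
  East: 1
  Midwest: 2
  Northeast: 1
  West: 2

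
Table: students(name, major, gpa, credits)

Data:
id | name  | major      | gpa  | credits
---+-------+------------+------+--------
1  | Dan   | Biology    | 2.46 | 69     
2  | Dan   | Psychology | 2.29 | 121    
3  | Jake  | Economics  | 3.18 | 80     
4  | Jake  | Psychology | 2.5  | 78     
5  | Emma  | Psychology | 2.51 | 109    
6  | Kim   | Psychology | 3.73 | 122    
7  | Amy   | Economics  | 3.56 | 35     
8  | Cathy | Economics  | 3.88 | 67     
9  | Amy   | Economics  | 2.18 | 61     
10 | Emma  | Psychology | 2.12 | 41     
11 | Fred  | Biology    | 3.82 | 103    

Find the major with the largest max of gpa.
SELECT major, MAX(gpa) as val
FROM students
GROUP BY major
ORDER BY val DESC
LIMIT 1

Result: Economics with max(gpa) = 3.88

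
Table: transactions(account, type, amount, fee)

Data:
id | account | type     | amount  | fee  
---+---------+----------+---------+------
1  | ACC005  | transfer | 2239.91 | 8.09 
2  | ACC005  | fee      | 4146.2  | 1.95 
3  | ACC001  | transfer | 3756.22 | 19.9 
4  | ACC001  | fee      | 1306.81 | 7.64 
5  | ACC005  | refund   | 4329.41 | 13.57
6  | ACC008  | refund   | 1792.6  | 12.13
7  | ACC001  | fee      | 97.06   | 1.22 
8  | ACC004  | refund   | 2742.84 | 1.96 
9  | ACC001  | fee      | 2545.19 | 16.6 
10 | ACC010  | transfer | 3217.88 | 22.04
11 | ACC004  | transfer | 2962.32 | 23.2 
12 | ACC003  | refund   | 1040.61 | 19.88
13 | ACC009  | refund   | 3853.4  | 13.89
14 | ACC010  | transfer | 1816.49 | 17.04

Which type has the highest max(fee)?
SELECT type, MAX(fee) as val
FROM transactions
GROUP BY type
ORDER BY val DESC
LIMIT 1

Result: transfer with max(fee) = 23.20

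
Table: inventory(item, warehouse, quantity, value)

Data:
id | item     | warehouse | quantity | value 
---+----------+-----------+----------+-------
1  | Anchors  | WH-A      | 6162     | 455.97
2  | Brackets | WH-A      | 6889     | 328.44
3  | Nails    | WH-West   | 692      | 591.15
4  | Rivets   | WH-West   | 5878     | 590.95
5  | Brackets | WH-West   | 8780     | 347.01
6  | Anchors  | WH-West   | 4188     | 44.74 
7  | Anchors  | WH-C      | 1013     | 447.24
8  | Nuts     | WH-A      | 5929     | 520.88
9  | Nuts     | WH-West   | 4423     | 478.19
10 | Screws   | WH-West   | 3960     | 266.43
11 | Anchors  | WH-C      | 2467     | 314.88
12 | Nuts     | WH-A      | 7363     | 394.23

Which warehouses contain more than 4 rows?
SELECT warehouse, COUNT(*) as cnt
FROM inventory
GROUP BY warehouse
HAVING COUNT(*) > 4

Result:
  WH-West: 6

Note: HAVING filters groups after aggregation, WHERE filters rows before.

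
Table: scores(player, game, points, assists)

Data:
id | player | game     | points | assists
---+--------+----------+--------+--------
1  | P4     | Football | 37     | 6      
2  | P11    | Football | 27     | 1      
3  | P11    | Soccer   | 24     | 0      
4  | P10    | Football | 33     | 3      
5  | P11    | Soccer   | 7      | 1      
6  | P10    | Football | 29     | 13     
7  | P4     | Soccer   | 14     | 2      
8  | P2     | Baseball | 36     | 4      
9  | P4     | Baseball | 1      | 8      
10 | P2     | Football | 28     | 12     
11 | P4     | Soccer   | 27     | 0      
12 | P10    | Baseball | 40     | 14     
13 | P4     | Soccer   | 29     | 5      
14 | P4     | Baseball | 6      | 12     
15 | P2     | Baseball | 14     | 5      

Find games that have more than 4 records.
SELECT game, COUNT(*) as cnt
FROM scores
GROUP BY game
HAVING COUNT(*) > 4

Result:
  Baseball: 5
  Football: 5
  Soccer: 5

Note: HAVING filters groups after aggregation, WHERE filters rows before.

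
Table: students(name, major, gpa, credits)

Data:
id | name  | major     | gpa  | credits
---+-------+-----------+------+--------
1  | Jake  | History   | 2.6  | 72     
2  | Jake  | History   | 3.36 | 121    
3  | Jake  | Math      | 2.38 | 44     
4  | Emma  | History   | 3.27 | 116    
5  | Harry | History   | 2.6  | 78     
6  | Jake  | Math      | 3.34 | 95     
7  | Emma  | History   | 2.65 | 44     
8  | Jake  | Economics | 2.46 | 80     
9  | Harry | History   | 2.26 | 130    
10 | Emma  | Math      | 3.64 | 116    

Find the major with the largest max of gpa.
SELECT major, MAX(gpa) as val
FROM students
GROUP BY major
ORDER BY val DESC
LIMIT 1

Result: Math with max(gpa) = 3.64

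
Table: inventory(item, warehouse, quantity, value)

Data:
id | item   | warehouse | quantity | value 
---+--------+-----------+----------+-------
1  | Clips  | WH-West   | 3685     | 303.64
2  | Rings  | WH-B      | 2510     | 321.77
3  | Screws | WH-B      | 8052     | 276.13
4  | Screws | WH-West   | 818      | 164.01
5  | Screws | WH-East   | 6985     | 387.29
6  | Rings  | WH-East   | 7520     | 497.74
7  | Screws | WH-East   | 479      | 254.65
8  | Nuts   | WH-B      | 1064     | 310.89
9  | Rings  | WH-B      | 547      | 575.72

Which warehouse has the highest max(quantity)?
SELECT warehouse, MAX(quantity) as val
FROM inventory
GROUP BY warehouse
ORDER BY val DESC
LIMIT 1

Result: WH-B with max(quantity) = 8052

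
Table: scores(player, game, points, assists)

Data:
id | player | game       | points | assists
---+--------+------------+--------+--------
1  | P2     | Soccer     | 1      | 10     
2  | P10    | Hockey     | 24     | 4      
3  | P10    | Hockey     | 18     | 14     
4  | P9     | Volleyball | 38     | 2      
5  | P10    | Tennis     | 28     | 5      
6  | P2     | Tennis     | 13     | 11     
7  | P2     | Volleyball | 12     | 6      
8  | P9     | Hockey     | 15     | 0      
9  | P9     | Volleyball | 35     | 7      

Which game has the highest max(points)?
SELECT game, MAX(points) as val
FROM scores
GROUP BY game
ORDER BY val DESC
LIMIT 1

Result: Volleyball with max(points) = 38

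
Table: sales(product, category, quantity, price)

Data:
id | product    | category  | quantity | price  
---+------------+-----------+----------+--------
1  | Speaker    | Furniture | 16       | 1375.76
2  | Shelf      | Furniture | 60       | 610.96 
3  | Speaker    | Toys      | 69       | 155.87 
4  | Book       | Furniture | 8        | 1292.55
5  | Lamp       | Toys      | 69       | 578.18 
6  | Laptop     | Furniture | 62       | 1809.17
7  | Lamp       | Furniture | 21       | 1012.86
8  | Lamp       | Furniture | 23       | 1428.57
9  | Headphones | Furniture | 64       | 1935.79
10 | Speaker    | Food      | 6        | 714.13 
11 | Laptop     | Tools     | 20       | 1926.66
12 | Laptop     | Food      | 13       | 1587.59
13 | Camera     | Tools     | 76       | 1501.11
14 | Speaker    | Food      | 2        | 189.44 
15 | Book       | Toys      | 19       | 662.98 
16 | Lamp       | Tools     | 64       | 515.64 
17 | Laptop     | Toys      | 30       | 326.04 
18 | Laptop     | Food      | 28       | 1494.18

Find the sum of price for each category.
SELECT category, SUM(price) as result
FROM sales
GROUP BY category

Result:
  Food: 3985.34
  Furniture: 9465.66
  Tools: 3943.41
  Toys: 1723.07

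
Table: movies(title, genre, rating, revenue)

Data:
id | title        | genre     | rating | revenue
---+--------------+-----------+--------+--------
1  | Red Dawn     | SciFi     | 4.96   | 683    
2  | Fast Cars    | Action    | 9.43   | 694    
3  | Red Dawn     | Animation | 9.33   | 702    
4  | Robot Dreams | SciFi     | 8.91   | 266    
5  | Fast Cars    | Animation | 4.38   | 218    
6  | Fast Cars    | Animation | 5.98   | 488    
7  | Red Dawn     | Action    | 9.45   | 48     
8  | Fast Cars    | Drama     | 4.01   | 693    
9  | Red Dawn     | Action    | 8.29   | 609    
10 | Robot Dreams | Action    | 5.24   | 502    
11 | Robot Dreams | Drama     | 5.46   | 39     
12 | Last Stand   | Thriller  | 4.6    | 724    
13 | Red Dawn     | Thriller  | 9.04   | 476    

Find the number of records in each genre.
SELECT genre, COUNT(*) as count
FROM movies
GROUP BY genre

Result:
  Action: 4
  Animation: 3
  Drama: 2
  SciFi: 2
  Thriller: 2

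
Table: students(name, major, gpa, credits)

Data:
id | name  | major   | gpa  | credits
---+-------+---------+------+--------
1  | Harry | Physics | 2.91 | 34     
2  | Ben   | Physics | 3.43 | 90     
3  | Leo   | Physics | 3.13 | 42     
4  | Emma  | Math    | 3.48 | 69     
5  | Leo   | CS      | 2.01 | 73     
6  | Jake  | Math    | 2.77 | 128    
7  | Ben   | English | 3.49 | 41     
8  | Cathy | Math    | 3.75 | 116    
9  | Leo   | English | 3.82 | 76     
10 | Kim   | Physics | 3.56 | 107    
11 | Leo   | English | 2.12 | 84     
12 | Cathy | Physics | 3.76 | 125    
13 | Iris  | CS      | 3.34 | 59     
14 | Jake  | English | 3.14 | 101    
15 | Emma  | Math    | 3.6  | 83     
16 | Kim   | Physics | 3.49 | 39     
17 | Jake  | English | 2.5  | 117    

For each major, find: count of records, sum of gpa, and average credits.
SELECT major,
       COUNT(*) as cnt,
       SUM(gpa) as total_gpa,
       AVG(credits) as avg_credits
FROM students
GROUP BY major

Result:
  CS: 2 records, 5.35 total gpa, 66.00 avg credits
  English: 5 records, 15.07 total gpa, 83.80 avg credits
  Math: 4 records, 13.60 total gpa, 99.00 avg credits
  Physics: 6 records, 20.28 total gpa, 72.83 avg credits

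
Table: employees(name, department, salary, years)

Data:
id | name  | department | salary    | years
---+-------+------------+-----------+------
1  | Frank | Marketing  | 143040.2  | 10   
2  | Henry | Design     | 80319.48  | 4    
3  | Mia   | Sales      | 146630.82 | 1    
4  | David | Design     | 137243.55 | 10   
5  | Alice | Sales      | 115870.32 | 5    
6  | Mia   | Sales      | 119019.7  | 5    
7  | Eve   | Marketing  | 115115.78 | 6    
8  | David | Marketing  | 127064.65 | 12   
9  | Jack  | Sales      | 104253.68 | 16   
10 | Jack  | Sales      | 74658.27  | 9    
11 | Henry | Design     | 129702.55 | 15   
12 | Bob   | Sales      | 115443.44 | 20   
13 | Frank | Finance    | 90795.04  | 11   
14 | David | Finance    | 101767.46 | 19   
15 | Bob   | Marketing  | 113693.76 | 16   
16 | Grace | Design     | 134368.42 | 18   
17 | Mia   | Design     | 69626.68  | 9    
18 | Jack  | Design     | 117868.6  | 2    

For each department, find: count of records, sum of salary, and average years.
SELECT department,
       COUNT(*) as cnt,
       SUM(salary) as total_salary,
       AVG(years) as avg_years
FROM employees
GROUP BY department

Result:
  Design: 6 records, 669129.28 total salary, 9.67 avg years
  Finance: 2 records, 192562.50 total salary, 15.00 avg years
  Marketing: 4 records, 498914.39 total salary, 11.00 avg years
  Sales: 6 records, 675876.23 total salary, 9.33 avg years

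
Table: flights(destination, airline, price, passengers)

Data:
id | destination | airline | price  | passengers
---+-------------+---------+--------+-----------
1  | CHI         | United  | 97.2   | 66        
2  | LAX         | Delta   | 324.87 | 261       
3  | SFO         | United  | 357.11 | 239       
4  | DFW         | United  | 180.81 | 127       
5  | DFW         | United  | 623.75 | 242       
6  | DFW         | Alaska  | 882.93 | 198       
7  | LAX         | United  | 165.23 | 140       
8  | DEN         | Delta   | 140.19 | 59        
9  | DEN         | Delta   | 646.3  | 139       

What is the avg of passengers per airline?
SELECT airline, AVG(passengers) as result
FROM flights
GROUP BY airline

Result:
  Alaska: 198.00
  Delta: 153.00
  United: 162.80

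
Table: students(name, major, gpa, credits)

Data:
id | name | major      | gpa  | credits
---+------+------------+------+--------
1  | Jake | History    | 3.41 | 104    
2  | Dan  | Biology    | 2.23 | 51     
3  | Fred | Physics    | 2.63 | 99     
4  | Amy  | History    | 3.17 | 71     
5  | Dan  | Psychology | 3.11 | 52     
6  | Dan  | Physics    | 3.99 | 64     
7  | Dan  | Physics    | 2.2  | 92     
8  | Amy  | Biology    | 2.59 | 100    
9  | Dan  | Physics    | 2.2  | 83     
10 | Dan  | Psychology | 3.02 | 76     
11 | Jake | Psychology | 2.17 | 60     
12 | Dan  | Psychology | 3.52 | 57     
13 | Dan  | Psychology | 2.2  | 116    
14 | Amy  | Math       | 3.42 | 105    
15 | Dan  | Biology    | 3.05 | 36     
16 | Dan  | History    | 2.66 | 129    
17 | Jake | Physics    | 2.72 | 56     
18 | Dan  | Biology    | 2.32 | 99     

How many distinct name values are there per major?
SELECT major, COUNT(DISTINCT name)
FROM students
GROUP BY major

Result:
  Biology: 2 distinct
  History: 3 distinct
  Math: 1 distinct
  Physics: 3 distinct
  Psychology: 2 distinct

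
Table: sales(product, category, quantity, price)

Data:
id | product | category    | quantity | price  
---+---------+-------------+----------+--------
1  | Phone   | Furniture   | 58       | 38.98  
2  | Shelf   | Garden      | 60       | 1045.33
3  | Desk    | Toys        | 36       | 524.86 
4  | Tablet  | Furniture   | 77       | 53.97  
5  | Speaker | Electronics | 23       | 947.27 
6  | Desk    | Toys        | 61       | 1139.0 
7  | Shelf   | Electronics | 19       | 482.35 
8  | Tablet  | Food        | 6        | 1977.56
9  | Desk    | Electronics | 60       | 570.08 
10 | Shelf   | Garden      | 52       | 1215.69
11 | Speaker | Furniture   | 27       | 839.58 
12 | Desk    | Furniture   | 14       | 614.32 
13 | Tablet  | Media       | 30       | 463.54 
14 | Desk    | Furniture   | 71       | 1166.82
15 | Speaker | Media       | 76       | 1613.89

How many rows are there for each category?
SELECT category, COUNT(*) as count
FROM sales
GROUP BY category

Result:
  Electronics: 3
  Food: 1
  Furniture: 5
  Garden: 2
  Media: 2
  Toys: 2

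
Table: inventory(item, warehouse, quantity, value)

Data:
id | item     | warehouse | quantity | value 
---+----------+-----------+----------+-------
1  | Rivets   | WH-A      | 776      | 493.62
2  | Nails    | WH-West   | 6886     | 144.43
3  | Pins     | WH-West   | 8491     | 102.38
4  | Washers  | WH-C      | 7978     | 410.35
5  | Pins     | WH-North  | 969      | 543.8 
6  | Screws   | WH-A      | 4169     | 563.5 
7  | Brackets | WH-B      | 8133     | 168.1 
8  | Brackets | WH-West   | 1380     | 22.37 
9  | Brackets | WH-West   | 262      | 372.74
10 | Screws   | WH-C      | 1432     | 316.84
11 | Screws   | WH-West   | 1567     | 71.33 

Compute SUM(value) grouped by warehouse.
SELECT warehouse, SUM(value) as result
FROM inventory
GROUP BY warehouse

Result:
  WH-A: 1057.12
  WH-B: 168.10
  WH-C: 727.19
  WH-North: 543.80
  WH-West: 713.25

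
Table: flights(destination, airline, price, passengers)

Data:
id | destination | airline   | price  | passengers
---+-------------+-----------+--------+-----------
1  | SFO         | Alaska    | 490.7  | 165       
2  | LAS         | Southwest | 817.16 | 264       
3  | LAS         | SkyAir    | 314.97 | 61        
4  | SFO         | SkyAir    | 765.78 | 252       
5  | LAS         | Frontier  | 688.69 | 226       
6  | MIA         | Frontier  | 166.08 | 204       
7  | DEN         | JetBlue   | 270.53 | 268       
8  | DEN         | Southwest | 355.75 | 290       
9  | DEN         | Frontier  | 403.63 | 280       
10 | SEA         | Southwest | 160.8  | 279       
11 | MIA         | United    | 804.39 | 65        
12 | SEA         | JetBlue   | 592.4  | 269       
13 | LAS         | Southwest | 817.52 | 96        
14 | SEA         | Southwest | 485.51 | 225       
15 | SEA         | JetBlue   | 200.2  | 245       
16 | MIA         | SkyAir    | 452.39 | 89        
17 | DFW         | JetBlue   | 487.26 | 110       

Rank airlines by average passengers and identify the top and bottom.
SELECT airline, AVG(passengers)
FROM flights
GROUP BY airline
ORDER BY AVG(passengers)

All groups:
  United: 65.00
  SkyAir: 134.00
  Alaska: 165.00
  JetBlue: 223.00
  Southwest: 230.80
  Frontier: 236.67

Highest: Frontier (236.67)
Lowest: United (65.00)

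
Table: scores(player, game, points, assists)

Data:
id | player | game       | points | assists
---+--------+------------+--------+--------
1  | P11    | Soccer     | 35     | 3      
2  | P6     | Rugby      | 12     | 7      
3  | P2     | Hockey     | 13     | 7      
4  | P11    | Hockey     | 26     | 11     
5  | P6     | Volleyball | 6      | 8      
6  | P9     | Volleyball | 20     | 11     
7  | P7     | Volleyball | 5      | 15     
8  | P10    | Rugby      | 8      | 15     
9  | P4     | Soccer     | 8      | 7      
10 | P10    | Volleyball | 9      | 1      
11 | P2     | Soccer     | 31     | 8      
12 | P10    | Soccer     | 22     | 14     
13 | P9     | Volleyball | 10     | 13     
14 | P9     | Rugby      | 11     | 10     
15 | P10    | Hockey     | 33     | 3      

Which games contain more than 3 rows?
SELECT game, COUNT(*) as cnt
FROM scores
GROUP BY game
HAVING COUNT(*) > 3

Result:
  Soccer: 4
  Volleyball: 5

Note: HAVING filters groups after aggregation, WHERE filters rows before.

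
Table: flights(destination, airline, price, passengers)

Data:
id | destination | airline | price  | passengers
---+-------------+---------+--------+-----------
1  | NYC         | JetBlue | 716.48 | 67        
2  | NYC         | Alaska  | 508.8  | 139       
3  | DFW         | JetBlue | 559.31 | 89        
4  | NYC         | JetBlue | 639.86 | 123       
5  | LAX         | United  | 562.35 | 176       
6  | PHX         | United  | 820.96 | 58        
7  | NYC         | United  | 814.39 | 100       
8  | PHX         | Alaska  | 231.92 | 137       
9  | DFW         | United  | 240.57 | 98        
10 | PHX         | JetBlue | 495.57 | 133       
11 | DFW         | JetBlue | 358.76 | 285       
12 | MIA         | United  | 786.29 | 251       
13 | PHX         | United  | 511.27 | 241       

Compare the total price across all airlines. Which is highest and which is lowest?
SELECT airline, SUM(price)
FROM flights
GROUP BY airline
ORDER BY SUM(price)

All groups:
  Alaska: 740.72
  JetBlue: 2769.98
  United: 3735.83

Highest: United (3735.83)
Lowest: Alaska (740.72)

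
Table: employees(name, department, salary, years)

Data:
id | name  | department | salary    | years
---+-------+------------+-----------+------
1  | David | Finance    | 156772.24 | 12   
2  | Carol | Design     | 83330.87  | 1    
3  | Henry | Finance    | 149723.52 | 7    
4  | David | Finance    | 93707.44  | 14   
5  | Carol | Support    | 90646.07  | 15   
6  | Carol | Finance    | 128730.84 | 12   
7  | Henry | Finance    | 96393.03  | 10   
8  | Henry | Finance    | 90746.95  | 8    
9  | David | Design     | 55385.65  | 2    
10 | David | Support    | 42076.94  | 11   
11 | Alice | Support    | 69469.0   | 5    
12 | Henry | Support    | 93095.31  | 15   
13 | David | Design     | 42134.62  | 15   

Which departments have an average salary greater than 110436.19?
SELECT department, AVG(salary)
FROM employees
GROUP BY department
HAVING AVG(salary) > 110436.19

Result:
  Finance: avg=119345.67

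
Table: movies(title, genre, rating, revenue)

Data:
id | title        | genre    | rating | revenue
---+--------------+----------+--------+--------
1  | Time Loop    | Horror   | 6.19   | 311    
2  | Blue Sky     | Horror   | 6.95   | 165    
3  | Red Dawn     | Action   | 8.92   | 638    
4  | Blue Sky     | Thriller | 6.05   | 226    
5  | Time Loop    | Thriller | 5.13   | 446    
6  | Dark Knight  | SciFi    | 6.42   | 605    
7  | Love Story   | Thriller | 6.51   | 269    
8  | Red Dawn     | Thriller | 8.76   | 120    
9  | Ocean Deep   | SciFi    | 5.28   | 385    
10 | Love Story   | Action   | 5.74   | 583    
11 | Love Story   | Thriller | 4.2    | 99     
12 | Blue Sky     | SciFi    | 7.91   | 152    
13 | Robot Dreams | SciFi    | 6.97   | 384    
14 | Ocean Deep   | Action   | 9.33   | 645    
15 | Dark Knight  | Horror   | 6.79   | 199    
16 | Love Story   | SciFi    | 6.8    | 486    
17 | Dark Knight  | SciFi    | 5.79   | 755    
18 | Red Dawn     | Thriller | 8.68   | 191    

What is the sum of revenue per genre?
SELECT genre, SUM(revenue) as result
FROM movies
GROUP BY genre

Result:
  Action: 1866
  Horror: 675
  SciFi: 2767
  Thriller: 1351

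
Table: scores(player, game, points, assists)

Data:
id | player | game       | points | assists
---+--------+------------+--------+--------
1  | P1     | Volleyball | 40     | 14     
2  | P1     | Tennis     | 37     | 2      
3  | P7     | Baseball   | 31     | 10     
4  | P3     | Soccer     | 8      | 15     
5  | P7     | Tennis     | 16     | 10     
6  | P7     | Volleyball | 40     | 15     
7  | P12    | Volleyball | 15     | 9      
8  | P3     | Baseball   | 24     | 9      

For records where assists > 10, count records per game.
SELECT game, COUNT(*)
FROM scores
WHERE assists > 10
GROUP BY game

Note: WHERE filters rows before grouping.

Result:
  Soccer: 1
  Volleyball: 2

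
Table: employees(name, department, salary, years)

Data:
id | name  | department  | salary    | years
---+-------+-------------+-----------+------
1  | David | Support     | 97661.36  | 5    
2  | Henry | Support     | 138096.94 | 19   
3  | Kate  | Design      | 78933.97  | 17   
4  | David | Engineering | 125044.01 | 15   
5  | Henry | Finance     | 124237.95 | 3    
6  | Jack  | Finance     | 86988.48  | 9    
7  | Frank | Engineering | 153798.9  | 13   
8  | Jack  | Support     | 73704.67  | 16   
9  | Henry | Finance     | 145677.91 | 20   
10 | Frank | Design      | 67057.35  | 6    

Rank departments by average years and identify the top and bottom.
SELECT department, AVG(years)
FROM employees
GROUP BY department
ORDER BY AVG(years)

All groups:
  Finance: 10.67
  Design: 11.50
  Support: 13.33
  Engineering: 14.00

Highest: Engineering (14.00)
Lowest: Finance (10.67)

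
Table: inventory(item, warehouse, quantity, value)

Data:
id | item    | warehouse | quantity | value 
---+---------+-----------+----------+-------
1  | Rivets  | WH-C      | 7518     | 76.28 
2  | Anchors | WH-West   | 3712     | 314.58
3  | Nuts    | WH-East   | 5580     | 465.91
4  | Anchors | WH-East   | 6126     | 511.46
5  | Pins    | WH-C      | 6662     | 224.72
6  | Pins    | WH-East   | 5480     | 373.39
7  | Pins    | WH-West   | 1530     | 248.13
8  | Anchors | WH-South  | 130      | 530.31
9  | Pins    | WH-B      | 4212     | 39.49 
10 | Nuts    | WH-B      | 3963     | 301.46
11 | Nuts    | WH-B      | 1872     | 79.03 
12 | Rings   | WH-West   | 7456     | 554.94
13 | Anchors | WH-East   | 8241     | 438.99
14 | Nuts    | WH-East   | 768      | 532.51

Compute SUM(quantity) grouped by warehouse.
SELECT warehouse, SUM(quantity) as result
FROM inventory
GROUP BY warehouse

Result:
  WH-B: 10047
  WH-C: 14180
  WH-East: 26195
  WH-South: 130
  WH-West: 12698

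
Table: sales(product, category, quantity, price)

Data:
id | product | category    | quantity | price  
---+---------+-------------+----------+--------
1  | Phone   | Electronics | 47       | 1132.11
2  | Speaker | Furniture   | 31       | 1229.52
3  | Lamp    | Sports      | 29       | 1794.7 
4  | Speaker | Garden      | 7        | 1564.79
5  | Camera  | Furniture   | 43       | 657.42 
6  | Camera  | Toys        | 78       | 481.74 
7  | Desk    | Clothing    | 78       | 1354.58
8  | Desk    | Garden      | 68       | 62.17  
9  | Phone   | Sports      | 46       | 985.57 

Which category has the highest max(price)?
SELECT category, MAX(price) as val
FROM sales
GROUP BY category
ORDER BY val DESC
LIMIT 1

Result: Sports with max(price) = 1794.70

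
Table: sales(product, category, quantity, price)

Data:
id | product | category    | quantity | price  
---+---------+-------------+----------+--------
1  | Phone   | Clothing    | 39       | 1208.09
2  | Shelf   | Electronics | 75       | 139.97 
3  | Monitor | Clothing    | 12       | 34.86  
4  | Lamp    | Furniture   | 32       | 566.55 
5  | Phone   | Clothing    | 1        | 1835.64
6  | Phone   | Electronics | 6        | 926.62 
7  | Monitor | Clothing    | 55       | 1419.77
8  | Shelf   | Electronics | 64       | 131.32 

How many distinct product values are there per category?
SELECT category, COUNT(DISTINCT product)
FROM sales
GROUP BY category

Result:
  Clothing: 2 distinct
  Electronics: 2 distinct
  Furniture: 1 distinct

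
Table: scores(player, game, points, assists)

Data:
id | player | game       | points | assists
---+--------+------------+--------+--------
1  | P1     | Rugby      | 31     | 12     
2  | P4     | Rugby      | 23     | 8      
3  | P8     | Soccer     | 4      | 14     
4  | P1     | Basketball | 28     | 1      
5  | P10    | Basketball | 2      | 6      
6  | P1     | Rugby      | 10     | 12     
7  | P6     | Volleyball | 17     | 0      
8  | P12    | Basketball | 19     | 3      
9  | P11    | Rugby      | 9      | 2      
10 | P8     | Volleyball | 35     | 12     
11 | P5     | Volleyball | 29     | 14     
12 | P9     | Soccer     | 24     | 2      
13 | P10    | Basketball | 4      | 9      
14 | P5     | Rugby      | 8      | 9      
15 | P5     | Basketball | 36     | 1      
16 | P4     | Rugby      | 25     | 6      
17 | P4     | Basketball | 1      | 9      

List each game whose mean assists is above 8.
SELECT game, AVG(assists)
FROM scores
GROUP BY game
HAVING AVG(assists) > 8

Result:
  Rugby: avg=8.17
  Volleyball: avg=8.67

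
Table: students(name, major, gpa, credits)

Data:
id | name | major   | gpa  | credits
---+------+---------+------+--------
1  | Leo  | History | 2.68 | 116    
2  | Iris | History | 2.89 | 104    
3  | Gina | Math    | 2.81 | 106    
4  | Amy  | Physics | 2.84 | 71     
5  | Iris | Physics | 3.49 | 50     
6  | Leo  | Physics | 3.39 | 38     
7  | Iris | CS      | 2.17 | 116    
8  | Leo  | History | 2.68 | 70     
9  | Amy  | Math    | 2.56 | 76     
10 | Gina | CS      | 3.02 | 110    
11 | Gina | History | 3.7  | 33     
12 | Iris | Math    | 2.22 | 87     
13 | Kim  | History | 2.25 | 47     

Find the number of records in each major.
SELECT major, COUNT(*) as count
FROM students
GROUP BY major

Result:
  CS: 2
  History: 5
  Math: 3
  Physics: 3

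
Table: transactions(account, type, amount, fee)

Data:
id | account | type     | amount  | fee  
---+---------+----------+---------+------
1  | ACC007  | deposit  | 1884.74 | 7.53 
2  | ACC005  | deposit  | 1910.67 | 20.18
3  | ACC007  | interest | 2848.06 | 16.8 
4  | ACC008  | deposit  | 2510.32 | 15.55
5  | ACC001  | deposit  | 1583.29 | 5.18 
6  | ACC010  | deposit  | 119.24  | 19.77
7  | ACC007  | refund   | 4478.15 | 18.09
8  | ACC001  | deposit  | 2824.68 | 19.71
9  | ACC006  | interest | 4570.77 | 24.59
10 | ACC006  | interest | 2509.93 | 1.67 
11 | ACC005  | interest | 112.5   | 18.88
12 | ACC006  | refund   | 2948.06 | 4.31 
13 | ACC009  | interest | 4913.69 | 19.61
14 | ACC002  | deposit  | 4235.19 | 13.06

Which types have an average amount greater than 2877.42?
SELECT type, AVG(amount)
FROM transactions
GROUP BY type
HAVING AVG(amount) > 2877.42

Result:
  interest: avg=2990.99
  refund: avg=3713.11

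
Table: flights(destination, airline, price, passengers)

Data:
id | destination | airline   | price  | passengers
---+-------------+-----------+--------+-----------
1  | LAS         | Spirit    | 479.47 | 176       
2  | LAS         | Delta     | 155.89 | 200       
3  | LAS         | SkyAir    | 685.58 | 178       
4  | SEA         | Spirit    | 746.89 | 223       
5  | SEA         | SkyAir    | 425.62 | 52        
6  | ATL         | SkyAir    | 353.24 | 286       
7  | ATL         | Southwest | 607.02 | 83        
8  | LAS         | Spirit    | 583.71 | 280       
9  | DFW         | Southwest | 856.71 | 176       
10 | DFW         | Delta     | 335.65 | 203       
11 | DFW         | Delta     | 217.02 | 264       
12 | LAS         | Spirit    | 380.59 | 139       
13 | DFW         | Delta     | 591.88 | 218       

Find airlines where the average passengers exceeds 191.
SELECT airline, AVG(passengers)
FROM flights
GROUP BY airline
HAVING AVG(passengers) > 191

Result:
  Delta: avg=221.25
  Spirit: avg=204.50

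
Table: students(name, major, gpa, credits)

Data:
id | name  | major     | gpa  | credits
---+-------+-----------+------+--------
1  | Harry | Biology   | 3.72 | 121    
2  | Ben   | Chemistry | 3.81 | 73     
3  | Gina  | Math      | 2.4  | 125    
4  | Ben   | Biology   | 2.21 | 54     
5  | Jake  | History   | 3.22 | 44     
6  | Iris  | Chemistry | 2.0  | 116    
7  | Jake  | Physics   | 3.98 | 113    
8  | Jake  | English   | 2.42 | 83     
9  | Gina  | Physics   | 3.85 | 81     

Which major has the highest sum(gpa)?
SELECT major, SUM(gpa) as val
FROM students
GROUP BY major
ORDER BY val DESC
LIMIT 1

Result: Physics with sum(gpa) = 7.83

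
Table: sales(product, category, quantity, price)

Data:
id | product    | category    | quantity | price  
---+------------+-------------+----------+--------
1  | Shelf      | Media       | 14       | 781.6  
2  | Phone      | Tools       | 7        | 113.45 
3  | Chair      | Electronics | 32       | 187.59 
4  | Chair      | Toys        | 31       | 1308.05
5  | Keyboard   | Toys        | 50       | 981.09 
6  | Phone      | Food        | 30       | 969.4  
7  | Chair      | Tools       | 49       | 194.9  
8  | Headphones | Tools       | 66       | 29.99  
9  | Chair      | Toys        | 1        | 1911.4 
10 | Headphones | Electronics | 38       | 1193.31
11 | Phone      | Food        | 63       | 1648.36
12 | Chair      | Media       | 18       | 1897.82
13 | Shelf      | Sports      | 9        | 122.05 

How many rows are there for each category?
SELECT category, COUNT(*) as count
FROM sales
GROUP BY category

Result:
  Electronics: 2
  Food: 2
  Media: 2
  Sports: 1
  Tools: 3
  Toys: 3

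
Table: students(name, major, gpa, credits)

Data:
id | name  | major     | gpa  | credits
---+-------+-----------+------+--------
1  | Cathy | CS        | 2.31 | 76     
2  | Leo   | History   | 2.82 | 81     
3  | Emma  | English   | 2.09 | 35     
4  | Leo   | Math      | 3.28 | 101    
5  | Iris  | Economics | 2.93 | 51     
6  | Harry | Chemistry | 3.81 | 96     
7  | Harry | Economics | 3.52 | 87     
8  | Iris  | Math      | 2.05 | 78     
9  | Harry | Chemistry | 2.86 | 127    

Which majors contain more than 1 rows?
SELECT major, COUNT(*) as cnt
FROM students
GROUP BY major
HAVING COUNT(*) > 1

Result:
  Chemistry: 2
  Economics: 2
  Math: 2

Note: HAVING filters groups after aggregation, WHERE filters rows before.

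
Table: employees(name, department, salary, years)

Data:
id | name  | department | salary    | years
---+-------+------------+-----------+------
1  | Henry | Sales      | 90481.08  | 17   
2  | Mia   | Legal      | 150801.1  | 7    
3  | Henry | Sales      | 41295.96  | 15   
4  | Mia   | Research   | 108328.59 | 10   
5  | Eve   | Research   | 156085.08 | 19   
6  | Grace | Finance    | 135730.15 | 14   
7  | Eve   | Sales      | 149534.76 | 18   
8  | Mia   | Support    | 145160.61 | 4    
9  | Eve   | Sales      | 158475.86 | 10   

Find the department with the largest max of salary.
SELECT department, MAX(salary) as val
FROM employees
GROUP BY department
ORDER BY val DESC
LIMIT 1

Result: Sales with max(salary) = 158475.86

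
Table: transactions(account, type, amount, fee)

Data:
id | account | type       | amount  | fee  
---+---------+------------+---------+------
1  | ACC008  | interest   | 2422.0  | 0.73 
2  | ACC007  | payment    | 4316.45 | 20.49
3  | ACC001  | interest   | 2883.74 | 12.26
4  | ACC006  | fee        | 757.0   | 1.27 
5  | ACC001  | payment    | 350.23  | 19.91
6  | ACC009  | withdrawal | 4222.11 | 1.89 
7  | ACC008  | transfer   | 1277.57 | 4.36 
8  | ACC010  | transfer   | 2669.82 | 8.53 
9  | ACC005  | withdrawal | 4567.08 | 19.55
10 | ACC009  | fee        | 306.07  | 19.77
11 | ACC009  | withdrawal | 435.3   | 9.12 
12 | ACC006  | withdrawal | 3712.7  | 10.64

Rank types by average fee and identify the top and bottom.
SELECT type, AVG(fee)
FROM transactions
GROUP BY type
ORDER BY AVG(fee)

All groups:
  transfer: 6.45
  interest: 6.50
  withdrawal: 10.30
  fee: 10.52
  payment: 20.20

Highest: payment (20.20)
Lowest: transfer (6.45)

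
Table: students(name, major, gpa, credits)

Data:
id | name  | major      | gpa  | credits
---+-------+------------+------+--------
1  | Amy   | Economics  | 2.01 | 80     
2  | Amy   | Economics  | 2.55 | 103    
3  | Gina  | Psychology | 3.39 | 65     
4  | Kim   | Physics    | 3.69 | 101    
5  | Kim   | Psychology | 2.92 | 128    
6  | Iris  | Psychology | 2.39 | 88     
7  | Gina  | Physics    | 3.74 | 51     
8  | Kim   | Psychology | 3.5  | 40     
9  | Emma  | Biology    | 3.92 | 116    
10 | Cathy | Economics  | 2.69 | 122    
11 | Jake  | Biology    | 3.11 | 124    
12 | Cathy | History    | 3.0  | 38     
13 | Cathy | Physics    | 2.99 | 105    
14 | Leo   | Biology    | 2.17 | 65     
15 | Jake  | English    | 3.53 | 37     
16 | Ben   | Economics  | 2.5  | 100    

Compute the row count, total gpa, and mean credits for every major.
SELECT major,
       COUNT(*) as cnt,
       SUM(gpa) as total_gpa,
       AVG(credits) as avg_credits
FROM students
GROUP BY major

Result:
  Biology: 3 records, 9.20 total gpa, 101.67 avg credits
  Economics: 4 records, 9.75 total gpa, 101.25 avg credits
  English: 1 records, 3.53 total gpa, 37.00 avg credits
  History: 1 records, 3.00 total gpa, 38.00 avg credits
  Physics: 3 records, 10.42 total gpa, 85.67 avg credits
  Psychology: 4 records, 12.20 total gpa, 80.25 avg credits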